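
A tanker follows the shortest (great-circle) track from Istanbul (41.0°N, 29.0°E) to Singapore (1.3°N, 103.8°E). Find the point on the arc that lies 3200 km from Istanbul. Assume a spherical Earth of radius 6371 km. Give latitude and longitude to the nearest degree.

Convert each endpoint to a unit vector on the sphere (x = cos φ cos λ, y = cos φ sin λ, z = sin φ).
The central angle between the endpoints is δ = arccos(p₁·p₂) ≈ 1.356 rad (77.7°). The total great-circle distance is δ·R ≈ 1.356 × 6371 ≈ 8642 km, so the target fraction is f = 3200/8642 ≈ 0.370.
Interpolate at f ≈ 0.370 with slerp weights a = sin((1−f)δ)/sin δ ≈ 0.772, b = sin(fδ)/sin δ ≈ 0.493.
p = a·p₁ + b·p₂ ≈ (0.392, 0.761, 0.517); φ = arcsin(p_z) ≈ 31.16°, λ = atan2(p_y, p_x) ≈ 62.74°.

≈ 31°N, 63°E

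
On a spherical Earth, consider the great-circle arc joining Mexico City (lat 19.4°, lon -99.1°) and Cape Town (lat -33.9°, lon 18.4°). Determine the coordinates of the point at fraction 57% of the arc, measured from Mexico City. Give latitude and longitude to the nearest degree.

≈ lat -18°, lon -39°

Write both endpoints as unit vectors p₁, p₂ with components (cos φ cos λ, cos φ sin λ, sin φ).
The central angle between the endpoints is δ = arccos(p₁·p₂) ≈ 2.149 rad (123.1°).
Interpolate at f = 0.57 with slerp weights a = sin((1−f)δ)/sin δ ≈ 0.953, b = sin(fδ)/sin δ ≈ 1.124.
p = a·p₁ + b·p₂ ≈ (0.743, -0.593, -0.310); φ = arcsin(p_z) ≈ -18.06°, λ = atan2(p_y, p_x) ≈ -38.62°.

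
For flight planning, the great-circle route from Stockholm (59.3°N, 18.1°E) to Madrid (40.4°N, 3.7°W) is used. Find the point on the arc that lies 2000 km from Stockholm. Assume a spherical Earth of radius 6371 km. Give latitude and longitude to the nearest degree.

≈ 45°N, 0°E

Write both endpoints as unit vectors p₁, p₂ with components (cos φ cos λ, cos φ sin λ, sin φ).
The central angle between the endpoints is δ = arccos(p₁·p₂) ≈ 0.407 rad (23.3°). The total great-circle distance is δ·R ≈ 0.407 × 6371 ≈ 2594 km, so the target fraction is f = 2000/2594 ≈ 0.771.
Interpolate at f ≈ 0.771 with slerp weights a = sin((1−f)δ)/sin δ ≈ 0.235, b = sin(fδ)/sin δ ≈ 0.780.
p = a·p₁ + b·p₂ ≈ (0.707, -0.001, 0.707); φ = arcsin(p_z) ≈ 45.03°, λ = atan2(p_y, p_x) ≈ -0.09°.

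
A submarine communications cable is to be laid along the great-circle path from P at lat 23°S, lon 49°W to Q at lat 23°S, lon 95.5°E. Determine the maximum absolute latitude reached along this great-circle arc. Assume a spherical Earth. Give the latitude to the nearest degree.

≈ 54°S

The great circle lies in the plane with unit normal n̂ = (p₁ × p₂)/|p₁ × p₂|.
Here n̂_z ≈ +0.583; the vertex latitude is φ_max = arccos|n̂_z| ≈ 54.3°.
Check via Clairaut: cos φ_max = |cos φ₁| · sin C = cos(23.0°)·sin(140.7°) ≈ 0.583, again giving ≈ 54.3°.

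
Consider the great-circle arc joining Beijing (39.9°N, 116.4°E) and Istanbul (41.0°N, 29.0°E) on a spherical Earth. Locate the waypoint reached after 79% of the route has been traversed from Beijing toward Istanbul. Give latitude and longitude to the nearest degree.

From cos δ = sin φ₁ sin φ₂ + cos φ₁ cos φ₂ cos Δλ, the central angle is δ ≈ 1.107 rad (63.4°).
Interpolate at f = 0.79 with slerp weights a = sin((1−f)δ)/sin δ ≈ 0.258, b = sin(fδ)/sin δ ≈ 0.858.
p = a·p₁ + b·p₂ ≈ (0.478, 0.491, 0.728); φ = arcsin(p_z) ≈ 46.73°, λ = atan2(p_y, p_x) ≈ 45.74°.

≈ (47°N, 46°E)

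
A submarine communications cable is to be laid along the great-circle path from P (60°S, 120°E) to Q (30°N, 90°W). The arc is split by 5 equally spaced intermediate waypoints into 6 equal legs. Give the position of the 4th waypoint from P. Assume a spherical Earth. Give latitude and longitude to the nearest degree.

≈ (14°S, 109°W)

Convert each endpoint to a unit vector on the sphere (x = cos φ cos λ, y = cos φ sin λ, z = sin φ).
The central angle between the endpoints is δ = arccos(p₁·p₂) ≈ 2.512 rad (143.9°).
Interpolate at f = 4/6 with slerp weights a = sin((1−f)δ)/sin δ ≈ 1.261, b = sin(fδ)/sin δ ≈ 1.688.
p = a·p₁ + b·p₂ ≈ (-0.315, -0.916, -0.248); φ = arcsin(p_z) ≈ -14.34°, λ = atan2(p_y, p_x) ≈ -108.98°.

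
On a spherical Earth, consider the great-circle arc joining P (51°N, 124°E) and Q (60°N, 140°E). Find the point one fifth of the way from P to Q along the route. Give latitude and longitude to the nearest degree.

Write both endpoints as unit vectors p₁, p₂ with components (cos φ cos λ, cos φ sin λ, sin φ).
The central angle between the endpoints is δ = arccos(p₁·p₂) ≈ 0.222 rad (12.7°).
Interpolate at f = 1/5 with slerp weights a = sin((1−f)δ)/sin δ ≈ 0.802, b = sin(fδ)/sin δ ≈ 0.202.
p = a·p₁ + b·p₂ ≈ (-0.360, 0.483, 0.798); φ = arcsin(p_z) ≈ 52.95°, λ = atan2(p_y, p_x) ≈ 126.64°.

≈ (53°N, 127°E)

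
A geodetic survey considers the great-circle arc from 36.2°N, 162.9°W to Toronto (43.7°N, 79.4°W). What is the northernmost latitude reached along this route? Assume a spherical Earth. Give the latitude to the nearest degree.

≈ 49°N

The great circle lies in the plane with unit normal n̂ = (p₁ × p₂)/|p₁ × p₂|.
Here n̂_z ≈ +0.658; the vertex latitude is φ_max = arccos|n̂_z| ≈ 48.8°.
Check via Clairaut: cos φ_max = |cos φ₁| · sin C = cos(36.2°)·sin(54.7°) ≈ 0.658, again giving ≈ 48.8°.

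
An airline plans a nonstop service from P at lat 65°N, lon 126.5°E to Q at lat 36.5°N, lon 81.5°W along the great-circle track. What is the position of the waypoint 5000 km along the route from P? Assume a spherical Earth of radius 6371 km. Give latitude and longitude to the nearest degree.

The haversine formula gives a central angle δ ≈ 1.329 rad (76.2°) between the endpoints. The total great-circle distance is δ·R ≈ 1.329 × 6371 ≈ 8469 km, so the target fraction is f = 5000/8469 ≈ 0.590.
Interpolate at f ≈ 0.590 with slerp weights a = sin((1−f)δ)/sin δ ≈ 0.533, b = sin(fδ)/sin δ ≈ 0.728.
p = a·p₁ + b·p₂ ≈ (-0.048, -0.397, 0.916); φ = arcsin(p_z) ≈ 66.41°, λ = atan2(p_y, p_x) ≈ -96.84°.

≈ lat 66°N, lon 97°W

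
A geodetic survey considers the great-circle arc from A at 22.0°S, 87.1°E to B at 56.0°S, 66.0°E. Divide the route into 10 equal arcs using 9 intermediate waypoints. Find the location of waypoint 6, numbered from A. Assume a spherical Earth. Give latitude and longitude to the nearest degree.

≈ 43°S, 77°E

Convert each endpoint to a unit vector on the sphere (x = cos φ cos λ, y = cos φ sin λ, z = sin φ).
The central angle between the endpoints is δ = arccos(p₁·p₂) ≈ 0.653 rad (37.4°).
Interpolate at f = 6/10 with slerp weights a = sin((1−f)δ)/sin δ ≈ 0.425, b = sin(fδ)/sin δ ≈ 0.628.
p = a·p₁ + b·p₂ ≈ (0.163, 0.715, -0.680); φ = arcsin(p_z) ≈ -42.86°, λ = atan2(p_y, p_x) ≈ 77.16°.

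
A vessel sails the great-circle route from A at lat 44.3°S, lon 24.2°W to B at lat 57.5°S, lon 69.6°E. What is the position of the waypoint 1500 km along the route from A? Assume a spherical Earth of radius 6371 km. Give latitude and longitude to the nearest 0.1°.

≈ lat 53.7°S, lon 9.4°W

Convert each endpoint to a unit vector on the sphere (x = cos φ cos λ, y = cos φ sin λ, z = sin φ).
The central angle between the endpoints is δ = arccos(p₁·p₂) ≈ 0.972 rad (55.7°). The total great-circle distance is δ·R ≈ 0.972 × 6371 ≈ 6193 km, so the target fraction is f = 1500/6193 ≈ 0.242.
Interpolate at f ≈ 0.242 with slerp weights a = sin((1−f)δ)/sin δ ≈ 0.813, b = sin(fδ)/sin δ ≈ 0.282.
p = a·p₁ + b·p₂ ≈ (0.584, -0.096, -0.806); φ = arcsin(p_z) ≈ -53.72°, λ = atan2(p_y, p_x) ≈ -9.38°.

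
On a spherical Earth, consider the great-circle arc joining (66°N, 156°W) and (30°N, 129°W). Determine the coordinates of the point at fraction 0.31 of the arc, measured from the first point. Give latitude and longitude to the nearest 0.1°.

The haversine formula gives a central angle δ ≈ 0.691 rad (39.6°) between the endpoints.
Interpolate at f = 0.31 with slerp weights a = sin((1−f)δ)/sin δ ≈ 0.720, b = sin(fδ)/sin δ ≈ 0.334.
p = a·p₁ + b·p₂ ≈ (-0.449, -0.344, 0.825); φ = arcsin(p_z) ≈ 55.55°, λ = atan2(p_y, p_x) ≈ -142.60°.

≈ (55.6°N, 142.6°W)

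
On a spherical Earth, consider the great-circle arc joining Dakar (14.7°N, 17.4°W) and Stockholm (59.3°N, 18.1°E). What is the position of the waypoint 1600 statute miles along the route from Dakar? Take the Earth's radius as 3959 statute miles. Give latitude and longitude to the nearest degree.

≈ 36°N, 7°W

Convert each endpoint to a unit vector on the sphere (x = cos φ cos λ, y = cos φ sin λ, z = sin φ).
The central angle between the endpoints is δ = arccos(p₁·p₂) ≈ 0.902 rad (51.7°). The total great-circle distance is δ·R ≈ 0.902 × 3959 ≈ 3570 mi, so the target fraction is f = 1600/3570 ≈ 0.448.
Interpolate at f ≈ 0.448 with slerp weights a = sin((1−f)δ)/sin δ ≈ 0.609, b = sin(fδ)/sin δ ≈ 0.501.
p = a·p₁ + b·p₂ ≈ (0.805, -0.097, 0.585); φ = arcsin(p_z) ≈ 35.84°, λ = atan2(p_y, p_x) ≈ -6.84°.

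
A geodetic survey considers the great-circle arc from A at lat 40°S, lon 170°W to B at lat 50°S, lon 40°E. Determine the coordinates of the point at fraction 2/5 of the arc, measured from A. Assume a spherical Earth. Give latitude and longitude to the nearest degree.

≈ lat 70°S, lon 158°E

From cos δ = sin φ₁ sin φ₂ + cos φ₁ cos φ₂ cos Δλ, the central angle is δ ≈ 1.505 rad (86.2°).
Interpolate at f = 2/5 with slerp weights a = sin((1−f)δ)/sin δ ≈ 0.787, b = sin(fδ)/sin δ ≈ 0.567.
p = a·p₁ + b·p₂ ≈ (-0.314, 0.130, -0.940); φ = arcsin(p_z) ≈ -70.13°, λ = atan2(p_y, p_x) ≈ 157.55°.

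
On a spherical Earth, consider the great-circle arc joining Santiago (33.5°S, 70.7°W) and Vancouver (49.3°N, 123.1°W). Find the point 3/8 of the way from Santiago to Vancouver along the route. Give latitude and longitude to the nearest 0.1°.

Write both endpoints as unit vectors p₁, p₂ with components (cos φ cos λ, cos φ sin λ, sin φ).
The central angle between the endpoints is δ = arccos(p₁·p₂) ≈ 1.658 rad (95.0°).
Interpolate at f = 3/8 with slerp weights a = sin((1−f)δ)/sin δ ≈ 0.864, b = sin(fδ)/sin δ ≈ 0.585.
p = a·p₁ + b·p₂ ≈ (0.030, -0.999, -0.034); φ = arcsin(p_z) ≈ -1.92°, λ = atan2(p_y, p_x) ≈ -88.29°.

≈ (1.9°S, 88.3°W)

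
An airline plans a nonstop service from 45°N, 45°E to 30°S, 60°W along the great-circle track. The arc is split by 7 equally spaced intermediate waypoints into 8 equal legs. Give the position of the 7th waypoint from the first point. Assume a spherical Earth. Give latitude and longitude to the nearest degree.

From cos δ = sin φ₁ sin φ₂ + cos φ₁ cos φ₂ cos Δλ, the central angle is δ ≈ 2.108 rad (120.8°).
Interpolate at f = 7/8 with slerp weights a = sin((1−f)δ)/sin δ ≈ 0.303, b = sin(fδ)/sin δ ≈ 1.121.
p = a·p₁ + b·p₂ ≈ (0.637, -0.689, -0.346); φ = arcsin(p_z) ≈ -20.24°, λ = atan2(p_y, p_x) ≈ -47.25°.

≈ 20°S, 47°W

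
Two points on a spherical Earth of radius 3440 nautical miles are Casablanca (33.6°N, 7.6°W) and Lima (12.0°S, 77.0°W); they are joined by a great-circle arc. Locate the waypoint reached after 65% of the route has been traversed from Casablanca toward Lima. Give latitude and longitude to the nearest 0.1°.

From cos δ = sin φ₁ sin φ₂ + cos φ₁ cos φ₂ cos Δλ, the central angle is δ ≈ 1.398 rad (80.1°).
Interpolate at f = 0.65 with slerp weights a = sin((1−f)δ)/sin δ ≈ 0.477, b = sin(fδ)/sin δ ≈ 0.801.
p = a·p₁ + b·p₂ ≈ (0.570, -0.816, 0.098); φ = arcsin(p_z) ≈ 5.60°, λ = atan2(p_y, p_x) ≈ -55.05°.

≈ (5.6°N, 55.0°W)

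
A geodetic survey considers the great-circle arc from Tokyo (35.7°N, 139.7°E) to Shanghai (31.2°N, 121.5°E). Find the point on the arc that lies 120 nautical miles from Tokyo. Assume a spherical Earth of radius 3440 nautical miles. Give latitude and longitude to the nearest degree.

Write both endpoints as unit vectors p₁, p₂ with components (cos φ cos λ, cos φ sin λ, sin φ).
The central angle between the endpoints is δ = arccos(p₁·p₂) ≈ 0.276 rad (15.8°). The total great-circle distance is δ·R ≈ 0.276 × 3440 ≈ 949 nmi, so the target fraction is f = 120/949 ≈ 0.126.
Interpolate at f ≈ 0.126 with slerp weights a = sin((1−f)δ)/sin δ ≈ 0.876, b = sin(fδ)/sin δ ≈ 0.128.
p = a·p₁ + b·p₂ ≈ (-0.600, 0.554, 0.578); φ = arcsin(p_z) ≈ 35.28°, λ = atan2(p_y, p_x) ≈ 137.30°.

≈ (35°N, 137°E)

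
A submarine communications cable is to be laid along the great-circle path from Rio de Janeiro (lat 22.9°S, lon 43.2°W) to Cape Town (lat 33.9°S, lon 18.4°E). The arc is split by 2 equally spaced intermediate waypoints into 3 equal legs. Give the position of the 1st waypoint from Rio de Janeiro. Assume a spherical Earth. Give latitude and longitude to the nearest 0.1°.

≈ lat 29.8°S, lon 24.4°W

Convert each endpoint to a unit vector on the sphere (x = cos φ cos λ, y = cos φ sin λ, z = sin φ).
The central angle between the endpoints is δ = arccos(p₁·p₂) ≈ 0.951 rad (54.5°).
Interpolate at f = 1/3 with slerp weights a = sin((1−f)δ)/sin δ ≈ 0.728, b = sin(fδ)/sin δ ≈ 0.383.
p = a·p₁ + b·p₂ ≈ (0.790, -0.359, -0.497); φ = arcsin(p_z) ≈ -29.79°, λ = atan2(p_y, p_x) ≈ -24.40°.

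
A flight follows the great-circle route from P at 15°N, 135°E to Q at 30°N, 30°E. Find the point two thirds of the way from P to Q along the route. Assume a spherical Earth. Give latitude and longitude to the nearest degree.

≈ 36°N, 67°E

Convert each endpoint to a unit vector on the sphere (x = cos φ cos λ, y = cos φ sin λ, z = sin φ).
The central angle between the endpoints is δ = arccos(p₁·p₂) ≈ 1.658 rad (95.0°).
Interpolate at f = 2/3 with slerp weights a = sin((1−f)δ)/sin δ ≈ 0.527, b = sin(fδ)/sin δ ≈ 0.897.
p = a·p₁ + b·p₂ ≈ (0.313, 0.748, 0.585); φ = arcsin(p_z) ≈ 35.80°, λ = atan2(p_y, p_x) ≈ 67.31°.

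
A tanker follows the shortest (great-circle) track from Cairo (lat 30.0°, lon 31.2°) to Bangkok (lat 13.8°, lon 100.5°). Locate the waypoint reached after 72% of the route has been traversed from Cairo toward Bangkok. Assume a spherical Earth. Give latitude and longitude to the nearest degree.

Convert each endpoint to a unit vector on the sphere (x = cos φ cos λ, y = cos φ sin λ, z = sin φ).
The central angle between the endpoints is δ = arccos(p₁·p₂) ≈ 1.141 rad (65.4°).
Interpolate at f = 0.72 with slerp weights a = sin((1−f)δ)/sin δ ≈ 0.346, b = sin(fδ)/sin δ ≈ 0.805.
p = a·p₁ + b·p₂ ≈ (0.113, 0.924, 0.365); φ = arcsin(p_z) ≈ 21.40°, λ = atan2(p_y, p_x) ≈ 83.00°.

≈ lat 21°, lon 83°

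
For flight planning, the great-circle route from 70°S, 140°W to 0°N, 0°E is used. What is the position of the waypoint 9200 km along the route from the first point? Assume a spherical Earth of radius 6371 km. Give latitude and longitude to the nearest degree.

≈ 22°S, 5°W

Convert each endpoint to a unit vector on the sphere (x = cos φ cos λ, y = cos φ sin λ, z = sin φ).
The central angle between the endpoints is δ = arccos(p₁·p₂) ≈ 1.836 rad (105.2°). The total great-circle distance is δ·R ≈ 1.836 × 6371 ≈ 11696 km, so the target fraction is f = 9200/11696 ≈ 0.787.
Interpolate at f ≈ 0.787 with slerp weights a = sin((1−f)δ)/sin δ ≈ 0.396, b = sin(fδ)/sin δ ≈ 1.028.
p = a·p₁ + b·p₂ ≈ (0.924, -0.087, -0.372); φ = arcsin(p_z) ≈ -21.83°, λ = atan2(p_y, p_x) ≈ -5.38°.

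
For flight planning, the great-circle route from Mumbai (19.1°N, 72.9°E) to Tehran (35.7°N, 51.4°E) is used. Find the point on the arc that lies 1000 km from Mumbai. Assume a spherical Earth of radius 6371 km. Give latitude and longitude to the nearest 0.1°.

Convert each endpoint to a unit vector on the sphere (x = cos φ cos λ, y = cos φ sin λ, z = sin φ).
The central angle between the endpoints is δ = arccos(p₁·p₂) ≈ 0.440 rad (25.2°). The total great-circle distance is δ·R ≈ 0.440 × 6371 ≈ 2801 km, so the target fraction is f = 1000/2801 ≈ 0.357.
Interpolate at f ≈ 0.357 with slerp weights a = sin((1−f)δ)/sin δ ≈ 0.655, b = sin(fδ)/sin δ ≈ 0.367.
p = a·p₁ + b·p₂ ≈ (0.368, 0.825, 0.429); φ = arcsin(p_z) ≈ 25.39°, λ = atan2(p_y, p_x) ≈ 65.95°.

≈ (25.4°N, 65.9°E)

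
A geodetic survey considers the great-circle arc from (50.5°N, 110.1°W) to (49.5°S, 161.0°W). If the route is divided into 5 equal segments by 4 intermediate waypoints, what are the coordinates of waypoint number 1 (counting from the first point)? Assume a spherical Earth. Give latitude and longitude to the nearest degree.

≈ (31°N, 123°W)

Convert each endpoint to a unit vector on the sphere (x = cos φ cos λ, y = cos φ sin λ, z = sin φ).
The central angle between the endpoints is δ = arccos(p₁·p₂) ≈ 1.903 rad (109.0°).
Interpolate at f = 1/5 with slerp weights a = sin((1−f)δ)/sin δ ≈ 1.057, b = sin(fδ)/sin δ ≈ 0.393.
p = a·p₁ + b·p₂ ≈ (-0.472, -0.714, 0.516); φ = arcsin(p_z) ≈ 31.10°, λ = atan2(p_y, p_x) ≈ -123.47°.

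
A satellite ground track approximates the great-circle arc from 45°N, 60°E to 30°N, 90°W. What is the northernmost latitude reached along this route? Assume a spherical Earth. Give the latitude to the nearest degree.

≈ 72°N

The great circle lies in the plane with unit normal n̂ = (p₁ × p₂)/|p₁ × p₂|.
Here n̂_z ≈ -0.311; the vertex latitude is φ_max = arccos|n̂_z| ≈ 71.9°.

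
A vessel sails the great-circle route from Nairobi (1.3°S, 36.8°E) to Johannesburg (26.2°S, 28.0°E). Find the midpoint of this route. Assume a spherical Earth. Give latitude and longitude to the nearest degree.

The haversine formula gives a central angle δ ≈ 0.459 rad (26.3°) between the endpoints.
Interpolate at f = 1/2 with slerp weights a = sin((1−f)δ)/sin δ ≈ 0.513, b = sin(fδ)/sin δ ≈ 0.513.
p = a·p₁ + b·p₂ ≈ (0.818, 0.524, -0.238); φ = arcsin(p_z) ≈ -13.79°, λ = atan2(p_y, p_x) ≈ 32.64°.

≈ 14°S, 33°E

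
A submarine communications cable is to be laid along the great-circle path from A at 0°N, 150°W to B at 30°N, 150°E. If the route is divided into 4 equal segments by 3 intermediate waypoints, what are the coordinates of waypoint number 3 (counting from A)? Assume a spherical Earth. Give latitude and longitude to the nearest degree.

From cos δ = sin φ₁ sin φ₂ + cos φ₁ cos φ₂ cos Δλ, the central angle is δ ≈ 1.123 rad (64.3°).
Interpolate at f = 3/4 with slerp weights a = sin((1−f)δ)/sin δ ≈ 0.307, b = sin(fδ)/sin δ ≈ 0.828.
p = a·p₁ + b·p₂ ≈ (-0.887, 0.205, 0.414); φ = arcsin(p_z) ≈ 24.45°, λ = atan2(p_y, p_x) ≈ 167.00°.

≈ 24°N, 167°E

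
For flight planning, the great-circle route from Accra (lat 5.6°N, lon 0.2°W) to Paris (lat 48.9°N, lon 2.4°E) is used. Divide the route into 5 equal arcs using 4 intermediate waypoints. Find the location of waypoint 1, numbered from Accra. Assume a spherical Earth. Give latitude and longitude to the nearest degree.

≈ lat 14°N, lon 0°E

Write both endpoints as unit vectors p₁, p₂ with components (cos φ cos λ, cos φ sin λ, sin φ).
The central angle between the endpoints is δ = arccos(p₁·p₂) ≈ 0.757 rad (43.4°).
Interpolate at f = 1/5 with slerp weights a = sin((1−f)δ)/sin δ ≈ 0.829, b = sin(fδ)/sin δ ≈ 0.220.
p = a·p₁ + b·p₂ ≈ (0.969, 0.003, 0.246); φ = arcsin(p_z) ≈ 14.26°, λ = atan2(p_y, p_x) ≈ 0.19°.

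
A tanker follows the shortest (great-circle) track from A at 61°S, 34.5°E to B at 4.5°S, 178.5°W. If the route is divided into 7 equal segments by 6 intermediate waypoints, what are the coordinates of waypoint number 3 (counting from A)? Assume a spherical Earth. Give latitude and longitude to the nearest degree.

≈ 62°S, 149°E

Convert each endpoint to a unit vector on the sphere (x = cos φ cos λ, y = cos φ sin λ, z = sin φ).
The central angle between the endpoints is δ = arccos(p₁·p₂) ≈ 1.914 rad (109.7°).
Interpolate at f = 3/7 with slerp weights a = sin((1−f)δ)/sin δ ≈ 0.943, b = sin(fδ)/sin δ ≈ 0.777.
p = a·p₁ + b·p₂ ≈ (-0.397, 0.239, -0.886); φ = arcsin(p_z) ≈ -62.39°, λ = atan2(p_y, p_x) ≈ 148.98°.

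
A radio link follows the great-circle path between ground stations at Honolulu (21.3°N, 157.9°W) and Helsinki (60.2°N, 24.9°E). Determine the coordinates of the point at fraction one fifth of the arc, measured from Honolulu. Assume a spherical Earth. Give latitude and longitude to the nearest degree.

≈ 41°N, 159°W

Write both endpoints as unit vectors p₁, p₂ with components (cos φ cos λ, cos φ sin λ, sin φ).
The central angle between the endpoints is δ = arccos(p₁·p₂) ≈ 1.719 rad (98.5°).
Interpolate at f = 1/5 with slerp weights a = sin((1−f)δ)/sin δ ≈ 0.992, b = sin(fδ)/sin δ ≈ 0.341.
p = a·p₁ + b·p₂ ≈ (-0.702, -0.276, 0.656); φ = arcsin(p_z) ≈ 40.99°, λ = atan2(p_y, p_x) ≈ -158.53°.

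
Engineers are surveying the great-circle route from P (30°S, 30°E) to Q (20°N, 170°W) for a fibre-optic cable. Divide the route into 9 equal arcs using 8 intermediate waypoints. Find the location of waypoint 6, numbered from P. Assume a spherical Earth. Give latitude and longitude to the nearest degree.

Write both endpoints as unit vectors p₁, p₂ with components (cos φ cos λ, cos φ sin λ, sin φ).
The central angle between the endpoints is δ = arccos(p₁·p₂) ≈ 2.781 rad (159.3°).
Interpolate at f = 6/9 with slerp weights a = sin((1−f)δ)/sin δ ≈ 2.268, b = sin(fδ)/sin δ ≈ 2.722.
p = a·p₁ + b·p₂ ≈ (-0.818, 0.538, -0.203); φ = arcsin(p_z) ≈ -11.70°, λ = atan2(p_y, p_x) ≈ 146.69°.

≈ (12°S, 147°E)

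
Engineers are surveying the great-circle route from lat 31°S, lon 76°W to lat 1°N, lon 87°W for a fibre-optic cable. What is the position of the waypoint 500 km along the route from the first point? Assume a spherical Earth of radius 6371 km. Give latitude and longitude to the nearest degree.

Write both endpoints as unit vectors p₁, p₂ with components (cos φ cos λ, cos φ sin λ, sin φ).
The central angle between the endpoints is δ = arccos(p₁·p₂) ≈ 0.588 rad (33.7°). The total great-circle distance is δ·R ≈ 0.588 × 6371 ≈ 3743 km, so the target fraction is f = 500/3743 ≈ 0.134.
Interpolate at f ≈ 0.134 with slerp weights a = sin((1−f)δ)/sin δ ≈ 0.879, b = sin(fδ)/sin δ ≈ 0.141.
p = a·p₁ + b·p₂ ≈ (0.190, -0.872, -0.450); φ = arcsin(p_z) ≈ -26.77°, λ = atan2(p_y, p_x) ≈ -77.73°.

≈ lat 27°S, lon 78°W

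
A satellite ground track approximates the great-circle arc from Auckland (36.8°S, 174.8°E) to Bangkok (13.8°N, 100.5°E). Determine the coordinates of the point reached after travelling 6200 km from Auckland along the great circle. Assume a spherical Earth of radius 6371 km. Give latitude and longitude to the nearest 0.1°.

From cos δ = sin φ₁ sin φ₂ + cos φ₁ cos φ₂ cos Δλ, the central angle is δ ≈ 1.503 rad (86.1°). The total great-circle distance is δ·R ≈ 1.503 × 6371 ≈ 9577 km, so the target fraction is f = 6200/9577 ≈ 0.647.
Interpolate at f ≈ 0.647 with slerp weights a = sin((1−f)δ)/sin δ ≈ 0.507, b = sin(fδ)/sin δ ≈ 0.829.
p = a·p₁ + b·p₂ ≈ (-0.551, 0.828, -0.106); φ = arcsin(p_z) ≈ -6.08°, λ = atan2(p_y, p_x) ≈ 123.63°.

≈ (6.1°S, 123.6°E)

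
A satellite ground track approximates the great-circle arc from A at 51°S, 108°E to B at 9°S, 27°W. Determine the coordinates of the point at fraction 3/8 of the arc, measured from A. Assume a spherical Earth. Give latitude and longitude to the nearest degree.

Write both endpoints as unit vectors p₁, p₂ with components (cos φ cos λ, cos φ sin λ, sin φ).
The central angle between the endpoints is δ = arccos(p₁·p₂) ≈ 1.894 rad (108.5°).
Interpolate at f = 3/8 with slerp weights a = sin((1−f)δ)/sin δ ≈ 0.977, b = sin(fδ)/sin δ ≈ 0.688.
p = a·p₁ + b·p₂ ≈ (0.415, 0.276, -0.867); φ = arcsin(p_z) ≈ -60.08°, λ = atan2(p_y, p_x) ≈ 33.62°.

≈ 60°S, 34°E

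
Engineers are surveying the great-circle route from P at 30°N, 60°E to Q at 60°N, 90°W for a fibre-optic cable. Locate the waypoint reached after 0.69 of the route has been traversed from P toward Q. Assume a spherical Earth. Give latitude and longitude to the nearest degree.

Write both endpoints as unit vectors p₁, p₂ with components (cos φ cos λ, cos φ sin λ, sin φ).
The central angle between the endpoints is δ = arccos(p₁·p₂) ≈ 1.513 rad (86.7°).
Interpolate at f = 0.69 with slerp weights a = sin((1−f)δ)/sin δ ≈ 0.453, b = sin(fδ)/sin δ ≈ 0.866.
p = a·p₁ + b·p₂ ≈ (0.196, -0.093, 0.976); φ = arcsin(p_z) ≈ 77.46°, λ = atan2(p_y, p_x) ≈ -25.46°.

≈ 77°N, 25°W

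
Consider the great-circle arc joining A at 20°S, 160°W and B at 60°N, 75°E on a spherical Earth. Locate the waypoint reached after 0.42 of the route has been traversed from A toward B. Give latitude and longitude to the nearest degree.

≈ 26°N, 174°E

Convert each endpoint to a unit vector on the sphere (x = cos φ cos λ, y = cos φ sin λ, z = sin φ).
The central angle between the endpoints is δ = arccos(p₁·p₂) ≈ 2.172 rad (124.5°).
Interpolate at f = 0.42 with slerp weights a = sin((1−f)δ)/sin δ ≈ 1.155, b = sin(fδ)/sin δ ≈ 0.959.
p = a·p₁ + b·p₂ ≈ (-0.895, 0.092, 0.436); φ = arcsin(p_z) ≈ 25.83°, λ = atan2(p_y, p_x) ≈ 174.12°.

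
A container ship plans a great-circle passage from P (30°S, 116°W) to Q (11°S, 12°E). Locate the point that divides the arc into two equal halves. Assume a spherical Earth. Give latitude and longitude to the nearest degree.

From cos δ = sin φ₁ sin φ₂ + cos φ₁ cos φ₂ cos Δλ, the central angle is δ ≈ 2.013 rad (115.3°).
Interpolate at f = 1/2 with slerp weights a = sin((1−f)δ)/sin δ ≈ 0.935, b = sin(fδ)/sin δ ≈ 0.935.
p = a·p₁ + b·p₂ ≈ (0.543, -0.537, -0.646); φ = arcsin(p_z) ≈ -40.23°, λ = atan2(p_y, p_x) ≈ -44.69°.

≈ (40°S, 45°W)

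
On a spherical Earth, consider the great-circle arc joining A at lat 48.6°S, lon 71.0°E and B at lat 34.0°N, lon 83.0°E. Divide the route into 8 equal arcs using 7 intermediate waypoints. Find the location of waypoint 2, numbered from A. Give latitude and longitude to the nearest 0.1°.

≈ lat 28.0°S, lon 75.0°E

From cos δ = sin φ₁ sin φ₂ + cos φ₁ cos φ₂ cos Δλ, the central angle is δ ≈ 1.454 rad (83.3°).
Interpolate at f = 2/8 with slerp weights a = sin((1−f)δ)/sin δ ≈ 0.893, b = sin(fδ)/sin δ ≈ 0.358.
p = a·p₁ + b·p₂ ≈ (0.228, 0.853, -0.470); φ = arcsin(p_z) ≈ -28.01°, λ = atan2(p_y, p_x) ≈ 75.01°.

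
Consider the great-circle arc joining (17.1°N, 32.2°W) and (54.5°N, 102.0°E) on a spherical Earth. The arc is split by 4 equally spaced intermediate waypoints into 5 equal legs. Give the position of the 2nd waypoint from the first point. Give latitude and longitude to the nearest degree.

≈ (51°N, 7°W)

From cos δ = sin φ₁ sin φ₂ + cos φ₁ cos φ₂ cos Δλ, the central angle is δ ≈ 1.719 rad (98.5°).
Interpolate at f = 2/5 with slerp weights a = sin((1−f)δ)/sin δ ≈ 0.867, b = sin(fδ)/sin δ ≈ 0.642.
p = a·p₁ + b·p₂ ≈ (0.624, -0.077, 0.777); φ = arcsin(p_z) ≈ 51.03°, λ = atan2(p_y, p_x) ≈ -7.06°.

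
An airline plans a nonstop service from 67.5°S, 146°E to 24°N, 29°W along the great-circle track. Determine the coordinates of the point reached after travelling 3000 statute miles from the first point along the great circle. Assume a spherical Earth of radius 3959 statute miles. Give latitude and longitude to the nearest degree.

The haversine formula gives a central angle δ ≈ 2.380 rad (136.4°) between the endpoints. The total great-circle distance is δ·R ≈ 2.380 × 3959 ≈ 9424 mi, so the target fraction is f = 3000/9424 ≈ 0.318.
Interpolate at f ≈ 0.318 with slerp weights a = sin((1−f)δ)/sin δ ≈ 1.448, b = sin(fδ)/sin δ ≈ 0.996.
p = a·p₁ + b·p₂ ≈ (0.337, -0.131, -0.932); φ = arcsin(p_z) ≈ -68.80°, λ = atan2(p_y, p_x) ≈ -21.33°.

≈ 69°S, 21°W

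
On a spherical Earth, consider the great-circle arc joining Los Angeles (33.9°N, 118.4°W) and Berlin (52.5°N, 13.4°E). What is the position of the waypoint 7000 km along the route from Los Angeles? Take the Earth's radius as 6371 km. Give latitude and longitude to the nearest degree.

≈ 66°N, 19°W

Write both endpoints as unit vectors p₁, p₂ with components (cos φ cos λ, cos φ sin λ, sin φ).
The central angle between the endpoints is δ = arccos(p₁·p₂) ≈ 1.465 rad (83.9°). The total great-circle distance is δ·R ≈ 1.465 × 6371 ≈ 9333 km, so the target fraction is f = 7000/9333 ≈ 0.750.
Interpolate at f ≈ 0.750 with slerp weights a = sin((1−f)δ)/sin δ ≈ 0.360, b = sin(fδ)/sin δ ≈ 0.896.
p = a·p₁ + b·p₂ ≈ (0.388, -0.137, 0.911); φ = arcsin(p_z) ≈ 65.70°, λ = atan2(p_y, p_x) ≈ -19.37°.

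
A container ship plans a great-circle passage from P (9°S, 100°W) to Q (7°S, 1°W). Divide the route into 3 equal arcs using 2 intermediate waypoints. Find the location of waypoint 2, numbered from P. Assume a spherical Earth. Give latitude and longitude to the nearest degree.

≈ (11°S, 34°W)

From cos δ = sin φ₁ sin φ₂ + cos φ₁ cos φ₂ cos Δλ, the central angle is δ ≈ 1.705 rad (97.7°).
Interpolate at f = 2/3 with slerp weights a = sin((1−f)δ)/sin δ ≈ 0.543, b = sin(fδ)/sin δ ≈ 0.916.
p = a·p₁ + b·p₂ ≈ (0.816, -0.544, -0.197); φ = arcsin(p_z) ≈ -11.34°, λ = atan2(p_y, p_x) ≈ -33.72°.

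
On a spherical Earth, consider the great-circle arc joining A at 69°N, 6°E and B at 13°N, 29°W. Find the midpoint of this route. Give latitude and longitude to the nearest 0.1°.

≈ 42.0°N, 19.8°W

Convert each endpoint to a unit vector on the sphere (x = cos φ cos λ, y = cos φ sin λ, z = sin φ).
The central angle between the endpoints is δ = arccos(p₁·p₂) ≈ 1.052 rad (60.3°).
Interpolate at f = 1/2 with slerp weights a = sin((1−f)δ)/sin δ ≈ 0.578, b = sin(fδ)/sin δ ≈ 0.578.
p = a·p₁ + b·p₂ ≈ (0.699, -0.251, 0.670); φ = arcsin(p_z) ≈ 42.05°, λ = atan2(p_y, p_x) ≈ -19.79°.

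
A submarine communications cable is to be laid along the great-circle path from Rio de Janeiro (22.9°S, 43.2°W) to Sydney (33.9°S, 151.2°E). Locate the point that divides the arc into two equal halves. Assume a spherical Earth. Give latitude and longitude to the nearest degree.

≈ 76°S, 104°W

Convert each endpoint to a unit vector on the sphere (x = cos φ cos λ, y = cos φ sin λ, z = sin φ).
The central angle between the endpoints is δ = arccos(p₁·p₂) ≈ 2.122 rad (121.6°).
Interpolate at f = 1/2 with slerp weights a = sin((1−f)δ)/sin δ ≈ 1.024, b = sin(fδ)/sin δ ≈ 1.024.
p = a·p₁ + b·p₂ ≈ (-0.057, -0.236, -0.970); φ = arcsin(p_z) ≈ -75.93°, λ = atan2(p_y, p_x) ≈ -103.60°.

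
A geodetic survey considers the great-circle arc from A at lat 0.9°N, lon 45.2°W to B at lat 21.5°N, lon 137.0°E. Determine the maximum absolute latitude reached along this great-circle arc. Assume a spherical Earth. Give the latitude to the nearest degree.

The great circle lies in the plane with unit normal n̂ = (p₁ × p₂)/|p₁ × p₂|.
Here n̂_z ≈ -0.093; the vertex latitude is φ_max = arccos|n̂_z| ≈ 84.6°.
Check via Clairaut: cos φ_max = |cos φ₁| · sin C = cos(0.9°)·sin(5.4°) ≈ 0.093, again giving ≈ 84.6°.

≈ 85°N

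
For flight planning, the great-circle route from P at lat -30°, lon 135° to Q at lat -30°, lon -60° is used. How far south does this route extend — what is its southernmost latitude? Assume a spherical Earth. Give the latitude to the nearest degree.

The great circle lies in the plane with unit normal n̂ = (p₁ × p₂)/|p₁ × p₂|.
Here n̂_z ≈ +0.221; the vertex latitude is φ_max = arccos|n̂_z| ≈ 77.3°.
Check via Clairaut: cos φ_max = |cos φ₁| · sin C = cos(30.0°)·sin(165.2°) ≈ 0.221, again giving ≈ 77.3°.

≈ -77°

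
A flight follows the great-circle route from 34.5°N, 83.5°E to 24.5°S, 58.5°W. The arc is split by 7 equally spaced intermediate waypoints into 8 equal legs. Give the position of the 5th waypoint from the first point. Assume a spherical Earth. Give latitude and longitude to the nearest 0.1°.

≈ 4.8°N, 11.1°W

Write both endpoints as unit vectors p₁, p₂ with components (cos φ cos λ, cos φ sin λ, sin φ).
The central angle between the endpoints is δ = arccos(p₁·p₂) ≈ 2.542 rad (145.7°).
Interpolate at f = 5/8 with slerp weights a = sin((1−f)δ)/sin δ ≈ 1.446, b = sin(fδ)/sin δ ≈ 1.773.
p = a·p₁ + b·p₂ ≈ (0.978, -0.192, 0.084); φ = arcsin(p_z) ≈ 4.80°, λ = atan2(p_y, p_x) ≈ -11.09°.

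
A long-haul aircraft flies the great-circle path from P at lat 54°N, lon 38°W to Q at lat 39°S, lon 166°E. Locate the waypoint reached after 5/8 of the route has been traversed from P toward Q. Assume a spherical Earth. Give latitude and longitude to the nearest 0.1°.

≈ lat 11.2°N, lon 160.2°W

From cos δ = sin φ₁ sin φ₂ + cos φ₁ cos φ₂ cos Δλ, the central angle is δ ≈ 2.756 rad (157.9°).
Interpolate at f = 5/8 with slerp weights a = sin((1−f)δ)/sin δ ≈ 2.282, b = sin(fδ)/sin δ ≈ 2.626.
p = a·p₁ + b·p₂ ≈ (-0.923, -0.332, 0.194); φ = arcsin(p_z) ≈ 11.16°, λ = atan2(p_y, p_x) ≈ -160.22°.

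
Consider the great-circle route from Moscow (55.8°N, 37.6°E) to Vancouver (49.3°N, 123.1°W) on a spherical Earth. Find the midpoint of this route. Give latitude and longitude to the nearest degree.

≈ 82°N, 66°W

The haversine formula gives a central angle δ ≈ 1.286 rad (73.7°) between the endpoints.
Interpolate at f = 1/2 with slerp weights a = sin((1−f)δ)/sin δ ≈ 0.625, b = sin(fδ)/sin δ ≈ 0.625.
p = a·p₁ + b·p₂ ≈ (0.056, -0.127, 0.990); φ = arcsin(p_z) ≈ 82.03°, λ = atan2(p_y, p_x) ≈ -66.31°.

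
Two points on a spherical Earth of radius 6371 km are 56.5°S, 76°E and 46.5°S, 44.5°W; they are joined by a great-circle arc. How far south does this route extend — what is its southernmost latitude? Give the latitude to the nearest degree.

≈ 69°S

The great circle lies in the plane with unit normal n̂ = (p₁ × p₂)/|p₁ × p₂|.
Here n̂_z ≈ -0.359; the vertex latitude is φ_max = arccos|n̂_z| ≈ 68.9°.
Check via Clairaut: cos φ_max = |cos φ₁| · sin C = cos(56.5°)·sin(139.4°) ≈ 0.359, again giving ≈ 68.9°.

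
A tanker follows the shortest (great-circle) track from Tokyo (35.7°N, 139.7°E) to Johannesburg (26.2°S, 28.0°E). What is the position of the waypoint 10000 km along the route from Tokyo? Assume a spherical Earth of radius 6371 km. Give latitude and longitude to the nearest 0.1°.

Convert each endpoint to a unit vector on the sphere (x = cos φ cos λ, y = cos φ sin λ, z = sin φ).
The central angle between the endpoints is δ = arccos(p₁·p₂) ≈ 2.126 rad (121.8°). The total great-circle distance is δ·R ≈ 2.126 × 6371 ≈ 13544 km, so the target fraction is f = 10000/13544 ≈ 0.738.
Interpolate at f ≈ 0.738 with slerp weights a = sin((1−f)δ)/sin δ ≈ 0.621, b = sin(fδ)/sin δ ≈ 1.177.
p = a·p₁ + b·p₂ ≈ (0.547, 0.822, -0.157); φ = arcsin(p_z) ≈ -9.03°, λ = atan2(p_y, p_x) ≈ 56.34°.

≈ 9.0°S, 56.3°E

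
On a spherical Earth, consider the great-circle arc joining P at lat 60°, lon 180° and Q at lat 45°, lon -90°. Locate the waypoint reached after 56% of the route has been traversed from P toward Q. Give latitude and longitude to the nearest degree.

Write both endpoints as unit vectors p₁, p₂ with components (cos φ cos λ, cos φ sin λ, sin φ).
The central angle between the endpoints is δ = arccos(p₁·p₂) ≈ 0.912 rad (52.2°).
Interpolate at f = 0.56 with slerp weights a = sin((1−f)δ)/sin δ ≈ 0.494, b = sin(fδ)/sin δ ≈ 0.618.
p = a·p₁ + b·p₂ ≈ (-0.247, -0.437, 0.865); φ = arcsin(p_z) ≈ 59.87°, λ = atan2(p_y, p_x) ≈ -119.47°.

≈ lat 60°, lon -119°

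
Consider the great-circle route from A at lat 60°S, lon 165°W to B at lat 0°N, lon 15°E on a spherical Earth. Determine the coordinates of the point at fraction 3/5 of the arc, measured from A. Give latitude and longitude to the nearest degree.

≈ lat 48°S, lon 15°E

Write both endpoints as unit vectors p₁, p₂ with components (cos φ cos λ, cos φ sin λ, sin φ).
The central angle between the endpoints is δ = arccos(p₁·p₂) ≈ 2.094 rad (120.0°).
Interpolate at f = 3/5 with slerp weights a = sin((1−f)δ)/sin δ ≈ 0.858, b = sin(fδ)/sin δ ≈ 1.098.
p = a·p₁ + b·p₂ ≈ (0.646, 0.173, -0.743); φ = arcsin(p_z) ≈ -48.00°, λ = atan2(p_y, p_x) ≈ 15.00°.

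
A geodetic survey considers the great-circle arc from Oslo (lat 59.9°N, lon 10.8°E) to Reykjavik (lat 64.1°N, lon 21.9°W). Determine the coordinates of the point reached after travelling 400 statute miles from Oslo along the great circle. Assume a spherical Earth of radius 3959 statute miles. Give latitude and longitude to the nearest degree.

Convert each endpoint to a unit vector on the sphere (x = cos φ cos λ, y = cos φ sin λ, z = sin φ).
The central angle between the endpoints is δ = arccos(p₁·p₂) ≈ 0.274 rad (15.7°). The total great-circle distance is δ·R ≈ 0.274 × 3959 ≈ 1086 mi, so the target fraction is f = 400/1086 ≈ 0.368.
Interpolate at f ≈ 0.368 with slerp weights a = sin((1−f)δ)/sin δ ≈ 0.637, b = sin(fδ)/sin δ ≈ 0.372.
p = a·p₁ + b·p₂ ≈ (0.464, -0.001, 0.886); φ = arcsin(p_z) ≈ 62.32°, λ = atan2(p_y, p_x) ≈ -0.10°.

≈ lat 62°N, lon 0°E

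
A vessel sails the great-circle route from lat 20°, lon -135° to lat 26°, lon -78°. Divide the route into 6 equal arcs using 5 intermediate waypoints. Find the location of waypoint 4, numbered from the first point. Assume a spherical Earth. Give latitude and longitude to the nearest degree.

Convert each endpoint to a unit vector on the sphere (x = cos φ cos λ, y = cos φ sin λ, z = sin φ).
The central angle between the endpoints is δ = arccos(p₁·p₂) ≈ 0.915 rad (52.4°).
Interpolate at f = 4/6 with slerp weights a = sin((1−f)δ)/sin δ ≈ 0.379, b = sin(fδ)/sin δ ≈ 0.723.
p = a·p₁ + b·p₂ ≈ (-0.117, -0.887, 0.446); φ = arcsin(p_z) ≈ 26.51°, λ = atan2(p_y, p_x) ≈ -97.49°.

≈ lat 27°, lon -97°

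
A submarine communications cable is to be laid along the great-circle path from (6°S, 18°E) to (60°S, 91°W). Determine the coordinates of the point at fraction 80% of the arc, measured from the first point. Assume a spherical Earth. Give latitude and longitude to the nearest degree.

The haversine formula gives a central angle δ ≈ 1.642 rad (94.1°) between the endpoints.
Interpolate at f = 0.80 with slerp weights a = sin((1−f)δ)/sin δ ≈ 0.323, b = sin(fδ)/sin δ ≈ 0.970.
p = a·p₁ + b·p₂ ≈ (0.297, -0.385, -0.874); φ = arcsin(p_z) ≈ -60.87°, λ = atan2(p_y, p_x) ≈ -52.34°.

≈ (61°S, 52°W)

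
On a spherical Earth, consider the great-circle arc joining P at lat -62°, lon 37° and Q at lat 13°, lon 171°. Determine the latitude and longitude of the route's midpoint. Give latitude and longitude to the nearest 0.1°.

≈ lat -42.0°, lon 143.5°

Convert each endpoint to a unit vector on the sphere (x = cos φ cos λ, y = cos φ sin λ, z = sin φ).
The central angle between the endpoints is δ = arccos(p₁·p₂) ≈ 2.113 rad (121.1°).
Interpolate at f = 1/2 with slerp weights a = sin((1−f)δ)/sin δ ≈ 1.017, b = sin(fδ)/sin δ ≈ 1.017.
p = a·p₁ + b·p₂ ≈ (-0.597, 0.442, -0.669); φ = arcsin(p_z) ≈ -41.99°, λ = atan2(p_y, p_x) ≈ 143.48°.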